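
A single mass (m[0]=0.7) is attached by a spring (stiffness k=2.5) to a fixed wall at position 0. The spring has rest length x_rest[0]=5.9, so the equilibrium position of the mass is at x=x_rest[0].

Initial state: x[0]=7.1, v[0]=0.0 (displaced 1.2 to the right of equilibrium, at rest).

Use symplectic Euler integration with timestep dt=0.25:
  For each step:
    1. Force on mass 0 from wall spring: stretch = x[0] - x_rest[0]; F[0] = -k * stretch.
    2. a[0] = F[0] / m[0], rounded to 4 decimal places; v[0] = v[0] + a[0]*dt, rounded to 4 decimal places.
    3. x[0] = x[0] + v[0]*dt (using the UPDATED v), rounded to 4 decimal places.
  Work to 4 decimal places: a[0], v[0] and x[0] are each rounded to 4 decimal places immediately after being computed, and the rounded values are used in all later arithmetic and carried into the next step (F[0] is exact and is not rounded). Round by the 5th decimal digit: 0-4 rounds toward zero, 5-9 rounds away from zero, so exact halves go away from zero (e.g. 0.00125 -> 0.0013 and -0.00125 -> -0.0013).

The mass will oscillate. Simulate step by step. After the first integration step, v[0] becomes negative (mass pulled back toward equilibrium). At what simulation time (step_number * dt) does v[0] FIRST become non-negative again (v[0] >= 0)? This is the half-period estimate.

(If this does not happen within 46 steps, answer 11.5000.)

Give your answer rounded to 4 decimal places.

Step 0: x=[7.1000] v=[0.0000]
Step 1: x=[6.8322] v=[-1.0714]
Step 2: x=[6.3563] v=[-1.9037]
Step 3: x=[5.7785] v=[-2.3111]
Step 4: x=[5.2279] v=[-2.2026]
Step 5: x=[4.8273] v=[-1.6025]
Step 6: x=[4.6661] v=[-0.6447]
Step 7: x=[4.7804] v=[0.4570]
First v>=0 after going negative at step 7, time=1.7500

Answer: 1.7500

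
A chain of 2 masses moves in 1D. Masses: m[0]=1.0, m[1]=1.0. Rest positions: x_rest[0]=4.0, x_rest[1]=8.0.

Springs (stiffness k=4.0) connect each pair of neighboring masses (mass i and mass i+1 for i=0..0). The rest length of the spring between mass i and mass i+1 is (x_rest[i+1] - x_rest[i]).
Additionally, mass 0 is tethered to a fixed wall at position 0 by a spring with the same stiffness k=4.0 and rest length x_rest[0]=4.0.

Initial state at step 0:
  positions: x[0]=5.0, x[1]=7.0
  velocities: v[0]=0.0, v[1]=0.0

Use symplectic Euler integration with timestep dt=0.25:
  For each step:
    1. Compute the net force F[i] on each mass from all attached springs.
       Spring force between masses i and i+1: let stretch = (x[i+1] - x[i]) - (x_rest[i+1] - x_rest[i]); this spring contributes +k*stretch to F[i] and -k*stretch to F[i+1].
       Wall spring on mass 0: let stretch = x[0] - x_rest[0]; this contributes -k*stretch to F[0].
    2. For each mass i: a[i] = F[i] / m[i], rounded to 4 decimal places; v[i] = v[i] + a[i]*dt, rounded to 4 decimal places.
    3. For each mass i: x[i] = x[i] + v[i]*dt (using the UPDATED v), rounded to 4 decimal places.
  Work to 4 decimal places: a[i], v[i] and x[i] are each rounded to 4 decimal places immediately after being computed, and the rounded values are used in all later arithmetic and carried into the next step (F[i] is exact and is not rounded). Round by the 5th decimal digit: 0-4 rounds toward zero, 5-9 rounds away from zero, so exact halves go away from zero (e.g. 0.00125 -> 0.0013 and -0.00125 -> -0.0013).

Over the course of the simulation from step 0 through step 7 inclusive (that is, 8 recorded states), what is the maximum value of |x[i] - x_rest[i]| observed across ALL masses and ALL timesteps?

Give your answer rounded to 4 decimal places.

Answer: 1.3981

Derivation:
Step 0: x=[5.0000 7.0000] v=[0.0000 0.0000]
Step 1: x=[4.2500 7.5000] v=[-3.0000 2.0000]
Step 2: x=[3.2500 8.1875] v=[-4.0000 2.7500]
Step 3: x=[2.6719 8.6406] v=[-2.3125 1.8125]
Step 4: x=[2.9180 8.6016] v=[0.9843 -0.1562]
Step 5: x=[3.8555 8.1417] v=[3.7499 -1.8398]
Step 6: x=[4.9007 7.6102] v=[4.1806 -2.1260]
Step 7: x=[5.3981 7.4013] v=[1.9894 -0.8355]
Max displacement = 1.3981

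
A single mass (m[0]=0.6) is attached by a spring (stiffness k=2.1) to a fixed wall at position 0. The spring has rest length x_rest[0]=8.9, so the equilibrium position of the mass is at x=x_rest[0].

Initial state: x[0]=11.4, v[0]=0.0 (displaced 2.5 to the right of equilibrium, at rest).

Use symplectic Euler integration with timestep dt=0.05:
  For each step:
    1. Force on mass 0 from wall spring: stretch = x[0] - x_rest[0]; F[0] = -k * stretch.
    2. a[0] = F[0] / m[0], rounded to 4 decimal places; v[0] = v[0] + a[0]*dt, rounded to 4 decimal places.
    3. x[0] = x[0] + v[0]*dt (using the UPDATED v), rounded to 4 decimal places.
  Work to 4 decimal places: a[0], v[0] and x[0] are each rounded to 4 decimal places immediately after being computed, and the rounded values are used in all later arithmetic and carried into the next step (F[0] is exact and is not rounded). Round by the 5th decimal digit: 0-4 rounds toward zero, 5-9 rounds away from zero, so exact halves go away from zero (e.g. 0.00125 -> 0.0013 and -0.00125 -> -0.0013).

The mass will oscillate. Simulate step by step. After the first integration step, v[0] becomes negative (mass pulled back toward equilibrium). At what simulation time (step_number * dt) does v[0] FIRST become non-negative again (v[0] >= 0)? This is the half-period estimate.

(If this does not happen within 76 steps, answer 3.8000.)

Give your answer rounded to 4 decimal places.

Answer: 1.7000

Derivation:
Step 0: x=[11.4000] v=[0.0000]
Step 1: x=[11.3781] v=[-0.4375]
Step 2: x=[11.3345] v=[-0.8712]
Step 3: x=[11.2696] v=[-1.2972]
Step 4: x=[11.1840] v=[-1.7119]
Step 5: x=[11.0784] v=[-2.1116]
Step 6: x=[10.9538] v=[-2.4928]
Step 7: x=[10.8112] v=[-2.8522]
Step 8: x=[10.6519] v=[-3.1867]
Step 9: x=[10.4772] v=[-3.4933]
Step 10: x=[10.2887] v=[-3.7693]
Step 11: x=[10.0881] v=[-4.0123]
Step 12: x=[9.8771] v=[-4.2202]
Step 13: x=[9.6575] v=[-4.3912]
Step 14: x=[9.4313] v=[-4.5238]
Step 15: x=[9.2005] v=[-4.6168]
Step 16: x=[8.9670] v=[-4.6694]
Step 17: x=[8.7329] v=[-4.6811]
Step 18: x=[8.5003] v=[-4.6519]
Step 19: x=[8.2712] v=[-4.5820]
Step 20: x=[8.0476] v=[-4.4720]
Step 21: x=[7.8315] v=[-4.3228]
Step 22: x=[7.6247] v=[-4.1358]
Step 23: x=[7.4291] v=[-3.9126]
Step 24: x=[7.2463] v=[-3.6552]
Step 25: x=[7.0780] v=[-3.3658]
Step 26: x=[6.9257] v=[-3.0470]
Step 27: x=[6.7906] v=[-2.7015]
Step 28: x=[6.6740] v=[-2.3324]
Step 29: x=[6.5769] v=[-1.9429]
Step 30: x=[6.5001] v=[-1.5364]
Step 31: x=[6.4443] v=[-1.1164]
Step 32: x=[6.4100] v=[-0.6867]
Step 33: x=[6.3975] v=[-0.2510]
Step 34: x=[6.4068] v=[0.1869]
First v>=0 after going negative at step 34, time=1.7000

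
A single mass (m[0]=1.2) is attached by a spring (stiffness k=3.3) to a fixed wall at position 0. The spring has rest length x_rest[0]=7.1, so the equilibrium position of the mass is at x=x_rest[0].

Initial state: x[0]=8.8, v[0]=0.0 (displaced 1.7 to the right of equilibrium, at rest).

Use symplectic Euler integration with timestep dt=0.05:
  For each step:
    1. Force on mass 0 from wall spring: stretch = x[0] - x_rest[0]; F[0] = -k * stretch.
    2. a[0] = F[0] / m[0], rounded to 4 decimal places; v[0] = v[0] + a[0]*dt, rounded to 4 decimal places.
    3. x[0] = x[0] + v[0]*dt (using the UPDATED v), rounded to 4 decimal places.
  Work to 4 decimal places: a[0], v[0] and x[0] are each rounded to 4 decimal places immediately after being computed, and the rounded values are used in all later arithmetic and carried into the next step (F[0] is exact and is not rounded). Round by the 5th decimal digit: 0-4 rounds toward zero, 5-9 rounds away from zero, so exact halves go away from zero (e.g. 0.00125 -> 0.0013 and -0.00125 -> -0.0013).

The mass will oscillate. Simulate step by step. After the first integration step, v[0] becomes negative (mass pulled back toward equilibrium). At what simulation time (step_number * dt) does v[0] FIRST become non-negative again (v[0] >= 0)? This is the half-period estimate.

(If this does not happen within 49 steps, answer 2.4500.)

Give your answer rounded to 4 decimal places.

Answer: 1.9000

Derivation:
Step 0: x=[8.8000] v=[0.0000]
Step 1: x=[8.7883] v=[-0.2338]
Step 2: x=[8.7650] v=[-0.4659]
Step 3: x=[8.7303] v=[-0.6948]
Step 4: x=[8.6844] v=[-0.9190]
Step 5: x=[8.6276] v=[-1.1369]
Step 6: x=[8.5603] v=[-1.3469]
Step 7: x=[8.4829] v=[-1.5477]
Step 8: x=[8.3960] v=[-1.7379]
Step 9: x=[8.3002] v=[-1.9161]
Step 10: x=[8.1961] v=[-2.0811]
Step 11: x=[8.0845] v=[-2.2318]
Step 12: x=[7.9661] v=[-2.3672]
Step 13: x=[7.8418] v=[-2.4863]
Step 14: x=[7.7124] v=[-2.5883]
Step 15: x=[7.5788] v=[-2.6725]
Step 16: x=[7.4419] v=[-2.7383]
Step 17: x=[7.3026] v=[-2.7853]
Step 18: x=[7.1619] v=[-2.8132]
Step 19: x=[7.0208] v=[-2.8217]
Step 20: x=[6.8803] v=[-2.8108]
Step 21: x=[6.7413] v=[-2.7806]
Step 22: x=[6.6047] v=[-2.7313]
Step 23: x=[6.4715] v=[-2.6632]
Step 24: x=[6.3427] v=[-2.5768]
Step 25: x=[6.2191] v=[-2.4727]
Step 26: x=[6.1015] v=[-2.3516]
Step 27: x=[5.9908] v=[-2.2143]
Step 28: x=[5.8877] v=[-2.0618]
Step 29: x=[5.7929] v=[-1.8951]
Step 30: x=[5.7071] v=[-1.7154]
Step 31: x=[5.6309] v=[-1.5239]
Step 32: x=[5.5648] v=[-1.3219]
Step 33: x=[5.5093] v=[-1.1108]
Step 34: x=[5.4647] v=[-0.8921]
Step 35: x=[5.4313] v=[-0.6672]
Step 36: x=[5.4094] v=[-0.4378]
Step 37: x=[5.3991] v=[-0.2053]
Step 38: x=[5.4005] v=[0.0286]
First v>=0 after going negative at step 38, time=1.9000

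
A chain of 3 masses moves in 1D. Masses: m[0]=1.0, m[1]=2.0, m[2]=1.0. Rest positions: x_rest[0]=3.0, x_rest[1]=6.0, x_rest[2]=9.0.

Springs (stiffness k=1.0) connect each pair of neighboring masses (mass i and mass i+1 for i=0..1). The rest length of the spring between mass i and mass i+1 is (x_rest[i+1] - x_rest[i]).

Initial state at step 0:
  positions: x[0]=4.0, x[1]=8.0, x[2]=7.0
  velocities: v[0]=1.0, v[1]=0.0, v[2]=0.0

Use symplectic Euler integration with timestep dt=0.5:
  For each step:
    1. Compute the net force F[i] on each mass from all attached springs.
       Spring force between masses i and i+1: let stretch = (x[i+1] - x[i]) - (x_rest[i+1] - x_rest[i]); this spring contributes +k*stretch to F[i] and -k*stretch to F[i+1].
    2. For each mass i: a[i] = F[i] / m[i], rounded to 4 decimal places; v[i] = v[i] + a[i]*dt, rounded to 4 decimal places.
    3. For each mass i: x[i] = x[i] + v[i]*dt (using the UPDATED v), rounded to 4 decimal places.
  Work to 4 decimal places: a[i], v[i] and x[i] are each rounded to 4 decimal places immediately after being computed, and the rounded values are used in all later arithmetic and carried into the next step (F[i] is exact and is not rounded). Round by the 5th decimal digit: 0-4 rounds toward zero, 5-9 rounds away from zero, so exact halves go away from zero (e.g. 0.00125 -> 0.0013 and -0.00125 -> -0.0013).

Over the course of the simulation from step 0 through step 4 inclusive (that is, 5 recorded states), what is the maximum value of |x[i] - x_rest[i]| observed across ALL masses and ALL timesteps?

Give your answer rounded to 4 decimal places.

Step 0: x=[4.0000 8.0000 7.0000] v=[1.0000 0.0000 0.0000]
Step 1: x=[4.7500 7.3750 8.0000] v=[1.5000 -1.2500 2.0000]
Step 2: x=[5.4063 6.5000 9.5938] v=[1.3125 -1.7500 3.1875]
Step 3: x=[5.5860 5.8750 11.1641] v=[0.3594 -1.2500 3.1406]
Step 4: x=[5.0880 5.8751 12.1622] v=[-0.9961 0.0001 1.9961]
Max displacement = 3.1622

Answer: 3.1622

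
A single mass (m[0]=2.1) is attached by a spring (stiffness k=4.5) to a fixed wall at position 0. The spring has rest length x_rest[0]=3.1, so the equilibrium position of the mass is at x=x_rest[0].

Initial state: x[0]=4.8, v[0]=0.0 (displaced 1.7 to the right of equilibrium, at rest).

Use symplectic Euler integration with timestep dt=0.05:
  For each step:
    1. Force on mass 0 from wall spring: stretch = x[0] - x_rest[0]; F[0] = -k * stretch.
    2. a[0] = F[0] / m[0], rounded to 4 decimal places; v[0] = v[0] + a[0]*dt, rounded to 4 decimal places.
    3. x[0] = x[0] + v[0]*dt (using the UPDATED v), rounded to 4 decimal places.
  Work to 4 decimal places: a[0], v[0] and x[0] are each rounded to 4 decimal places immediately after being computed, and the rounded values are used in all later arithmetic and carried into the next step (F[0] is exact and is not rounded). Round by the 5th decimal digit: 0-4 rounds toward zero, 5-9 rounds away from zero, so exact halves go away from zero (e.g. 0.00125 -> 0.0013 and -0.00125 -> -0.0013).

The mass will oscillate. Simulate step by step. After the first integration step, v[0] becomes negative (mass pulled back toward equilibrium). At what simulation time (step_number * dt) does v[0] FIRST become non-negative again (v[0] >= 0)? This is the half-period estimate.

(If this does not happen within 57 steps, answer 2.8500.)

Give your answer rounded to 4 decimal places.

Answer: 2.1500

Derivation:
Step 0: x=[4.8000] v=[0.0000]
Step 1: x=[4.7909] v=[-0.1821]
Step 2: x=[4.7727] v=[-0.3633]
Step 3: x=[4.7456] v=[-0.5425]
Step 4: x=[4.7097] v=[-0.7188]
Step 5: x=[4.6651] v=[-0.8913]
Step 6: x=[4.6122] v=[-1.0590]
Step 7: x=[4.5512] v=[-1.2210]
Step 8: x=[4.4824] v=[-1.3765]
Step 9: x=[4.4062] v=[-1.5246]
Step 10: x=[4.3230] v=[-1.6646]
Step 11: x=[4.2332] v=[-1.7956]
Step 12: x=[4.1374] v=[-1.9170]
Step 13: x=[4.0360] v=[-2.0282]
Step 14: x=[3.9296] v=[-2.1285]
Step 15: x=[3.8187] v=[-2.2174]
Step 16: x=[3.7040] v=[-2.2944]
Step 17: x=[3.5860] v=[-2.3591]
Step 18: x=[3.4654] v=[-2.4112]
Step 19: x=[3.3429] v=[-2.4504]
Step 20: x=[3.2191] v=[-2.4764]
Step 21: x=[3.0946] v=[-2.4892]
Step 22: x=[2.9702] v=[-2.4886]
Step 23: x=[2.8465] v=[-2.4747]
Step 24: x=[2.7241] v=[-2.4475]
Step 25: x=[2.6037] v=[-2.4072]
Step 26: x=[2.4860] v=[-2.3540]
Step 27: x=[2.3716] v=[-2.2882]
Step 28: x=[2.2611] v=[-2.2102]
Step 29: x=[2.1551] v=[-2.1203]
Step 30: x=[2.0541] v=[-2.0191]
Step 31: x=[1.9588] v=[-1.9070]
Step 32: x=[1.8696] v=[-1.7847]
Step 33: x=[1.7870] v=[-1.6529]
Step 34: x=[1.7114] v=[-1.5122]
Step 35: x=[1.6432] v=[-1.3634]
Step 36: x=[1.5828] v=[-1.2073]
Step 37: x=[1.5306] v=[-1.0447]
Step 38: x=[1.4868] v=[-0.8766]
Step 39: x=[1.4516] v=[-0.7038]
Step 40: x=[1.4252] v=[-0.5272]
Step 41: x=[1.4078] v=[-0.3478]
Step 42: x=[1.3995] v=[-0.1665]
Step 43: x=[1.4003] v=[0.0157]
First v>=0 after going negative at step 43, time=2.1500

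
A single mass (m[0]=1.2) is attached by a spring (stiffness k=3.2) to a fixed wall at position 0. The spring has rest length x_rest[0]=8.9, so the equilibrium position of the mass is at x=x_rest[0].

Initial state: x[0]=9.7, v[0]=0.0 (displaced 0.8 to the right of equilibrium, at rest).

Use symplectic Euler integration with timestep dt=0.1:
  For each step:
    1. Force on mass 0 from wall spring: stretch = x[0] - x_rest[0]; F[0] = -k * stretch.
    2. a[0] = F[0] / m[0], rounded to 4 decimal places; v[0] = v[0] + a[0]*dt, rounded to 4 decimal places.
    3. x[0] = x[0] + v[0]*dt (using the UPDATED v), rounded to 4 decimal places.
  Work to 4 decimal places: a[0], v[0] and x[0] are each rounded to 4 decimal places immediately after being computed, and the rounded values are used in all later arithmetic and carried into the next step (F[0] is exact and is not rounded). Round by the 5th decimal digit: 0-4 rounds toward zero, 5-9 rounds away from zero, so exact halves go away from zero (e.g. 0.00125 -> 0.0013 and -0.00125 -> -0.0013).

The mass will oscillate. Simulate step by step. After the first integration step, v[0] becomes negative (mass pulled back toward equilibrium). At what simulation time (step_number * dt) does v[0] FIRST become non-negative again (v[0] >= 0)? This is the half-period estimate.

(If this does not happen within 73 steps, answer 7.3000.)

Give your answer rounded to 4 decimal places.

Answer: 2.0000

Derivation:
Step 0: x=[9.7000] v=[0.0000]
Step 1: x=[9.6787] v=[-0.2133]
Step 2: x=[9.6366] v=[-0.4210]
Step 3: x=[9.5749] v=[-0.6174]
Step 4: x=[9.4952] v=[-0.7974]
Step 5: x=[9.3996] v=[-0.9561]
Step 6: x=[9.2907] v=[-1.0893]
Step 7: x=[9.1714] v=[-1.1935]
Step 8: x=[9.0448] v=[-1.2659]
Step 9: x=[8.9144] v=[-1.3045]
Step 10: x=[8.7836] v=[-1.3083]
Step 11: x=[8.6559] v=[-1.2773]
Step 12: x=[8.5347] v=[-1.2122]
Step 13: x=[8.4232] v=[-1.1148]
Step 14: x=[8.3244] v=[-0.9877]
Step 15: x=[8.2410] v=[-0.8342]
Step 16: x=[8.1752] v=[-0.6585]
Step 17: x=[8.1287] v=[-0.4652]
Step 18: x=[8.1028] v=[-0.2595]
Step 19: x=[8.0981] v=[-0.0469]
Step 20: x=[8.1148] v=[0.1669]
First v>=0 after going negative at step 20, time=2.0000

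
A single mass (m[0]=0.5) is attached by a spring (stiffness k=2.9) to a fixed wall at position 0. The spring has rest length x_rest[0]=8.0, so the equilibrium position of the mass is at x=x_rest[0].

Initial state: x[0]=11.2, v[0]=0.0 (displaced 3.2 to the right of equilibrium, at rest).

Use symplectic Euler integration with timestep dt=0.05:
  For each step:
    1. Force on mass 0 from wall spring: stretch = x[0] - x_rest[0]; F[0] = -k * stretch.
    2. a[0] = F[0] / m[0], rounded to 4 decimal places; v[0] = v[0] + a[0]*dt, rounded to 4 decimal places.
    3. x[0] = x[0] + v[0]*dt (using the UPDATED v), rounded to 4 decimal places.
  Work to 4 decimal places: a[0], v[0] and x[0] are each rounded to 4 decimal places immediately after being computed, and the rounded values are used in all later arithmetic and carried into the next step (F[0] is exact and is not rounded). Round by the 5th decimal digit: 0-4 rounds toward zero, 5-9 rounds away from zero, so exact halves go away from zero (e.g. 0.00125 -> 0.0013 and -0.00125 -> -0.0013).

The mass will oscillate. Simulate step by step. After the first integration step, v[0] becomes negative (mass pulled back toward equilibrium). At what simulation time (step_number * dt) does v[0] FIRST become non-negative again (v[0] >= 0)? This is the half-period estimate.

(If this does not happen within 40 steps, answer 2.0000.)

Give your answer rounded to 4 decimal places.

Step 0: x=[11.2000] v=[0.0000]
Step 1: x=[11.1536] v=[-0.9280]
Step 2: x=[11.0615] v=[-1.8425]
Step 3: x=[10.9250] v=[-2.7303]
Step 4: x=[10.7461] v=[-3.5786]
Step 5: x=[10.5274] v=[-4.3750]
Step 6: x=[10.2720] v=[-5.1079]
Step 7: x=[9.9837] v=[-5.7668]
Step 8: x=[9.6666] v=[-6.3421]
Step 9: x=[9.3253] v=[-6.8254]
Step 10: x=[8.9648] v=[-7.2097]
Step 11: x=[8.5903] v=[-7.4895]
Step 12: x=[8.2073] v=[-7.6607]
Step 13: x=[7.8213] v=[-7.7208]
Step 14: x=[7.4379] v=[-7.6690]
Step 15: x=[7.0626] v=[-7.5060]
Step 16: x=[6.7009] v=[-7.2342]
Step 17: x=[6.3580] v=[-6.8575]
Step 18: x=[6.0389] v=[-6.3813]
Step 19: x=[5.7483] v=[-5.8126]
Step 20: x=[5.4903] v=[-5.1596]
Step 21: x=[5.2687] v=[-4.4318]
Step 22: x=[5.0867] v=[-3.6397]
Step 23: x=[4.9470] v=[-2.7948]
Step 24: x=[4.8515] v=[-1.9094]
Step 25: x=[4.8017] v=[-0.9963]
Step 26: x=[4.7983] v=[-0.0688]
Step 27: x=[4.8413] v=[0.8597]
First v>=0 after going negative at step 27, time=1.3500

Answer: 1.3500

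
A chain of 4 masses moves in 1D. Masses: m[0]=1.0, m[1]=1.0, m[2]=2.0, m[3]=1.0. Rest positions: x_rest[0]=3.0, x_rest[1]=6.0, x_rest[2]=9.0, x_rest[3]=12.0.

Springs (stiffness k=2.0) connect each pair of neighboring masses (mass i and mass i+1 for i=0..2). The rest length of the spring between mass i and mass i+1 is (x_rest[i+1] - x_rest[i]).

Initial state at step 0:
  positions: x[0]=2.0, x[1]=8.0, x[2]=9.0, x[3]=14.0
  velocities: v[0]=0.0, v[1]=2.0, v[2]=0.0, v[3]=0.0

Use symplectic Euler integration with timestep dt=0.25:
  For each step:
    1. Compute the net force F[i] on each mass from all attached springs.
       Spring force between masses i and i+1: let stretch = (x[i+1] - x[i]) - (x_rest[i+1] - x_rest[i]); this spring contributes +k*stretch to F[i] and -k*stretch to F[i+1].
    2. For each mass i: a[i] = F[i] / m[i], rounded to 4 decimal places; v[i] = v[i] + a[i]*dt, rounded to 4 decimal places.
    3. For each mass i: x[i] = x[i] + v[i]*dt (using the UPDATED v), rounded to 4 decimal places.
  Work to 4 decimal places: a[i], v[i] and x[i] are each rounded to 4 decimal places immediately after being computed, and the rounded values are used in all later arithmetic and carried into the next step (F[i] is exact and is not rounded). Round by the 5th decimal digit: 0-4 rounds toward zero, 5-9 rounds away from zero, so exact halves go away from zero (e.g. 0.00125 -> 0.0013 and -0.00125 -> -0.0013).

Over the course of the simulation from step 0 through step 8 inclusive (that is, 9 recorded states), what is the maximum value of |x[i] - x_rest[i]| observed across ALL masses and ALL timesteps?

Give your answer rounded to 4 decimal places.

Step 0: x=[2.0000 8.0000 9.0000 14.0000] v=[0.0000 2.0000 0.0000 0.0000]
Step 1: x=[2.3750 7.8750 9.2500 13.7500] v=[1.5000 -0.5000 1.0000 -1.0000]
Step 2: x=[3.0625 7.2344 9.6953 13.3125] v=[2.7500 -2.5625 1.7813 -1.7500]
Step 3: x=[3.8965 6.3799 10.2129 12.7979] v=[3.3360 -3.4180 2.0704 -2.0586]
Step 4: x=[4.6659 5.6941 10.6525 12.3351] v=[3.0777 -2.7432 1.7584 -1.8511]
Step 5: x=[5.1889 5.4996 10.8874 12.0370] v=[2.0918 -0.7781 0.9395 -1.1924]
Step 6: x=[5.3757 5.9397 10.8574 11.9702] v=[0.7472 1.7605 -0.1201 -0.2672]
Step 7: x=[5.2580 6.9241 10.5896 12.1393] v=[-0.4708 3.9374 -1.0713 0.6764]
Step 8: x=[4.9736 8.1584 10.1895 12.4897] v=[-1.1378 4.9371 -1.6003 1.4016]
Max displacement = 2.3757

Answer: 2.3757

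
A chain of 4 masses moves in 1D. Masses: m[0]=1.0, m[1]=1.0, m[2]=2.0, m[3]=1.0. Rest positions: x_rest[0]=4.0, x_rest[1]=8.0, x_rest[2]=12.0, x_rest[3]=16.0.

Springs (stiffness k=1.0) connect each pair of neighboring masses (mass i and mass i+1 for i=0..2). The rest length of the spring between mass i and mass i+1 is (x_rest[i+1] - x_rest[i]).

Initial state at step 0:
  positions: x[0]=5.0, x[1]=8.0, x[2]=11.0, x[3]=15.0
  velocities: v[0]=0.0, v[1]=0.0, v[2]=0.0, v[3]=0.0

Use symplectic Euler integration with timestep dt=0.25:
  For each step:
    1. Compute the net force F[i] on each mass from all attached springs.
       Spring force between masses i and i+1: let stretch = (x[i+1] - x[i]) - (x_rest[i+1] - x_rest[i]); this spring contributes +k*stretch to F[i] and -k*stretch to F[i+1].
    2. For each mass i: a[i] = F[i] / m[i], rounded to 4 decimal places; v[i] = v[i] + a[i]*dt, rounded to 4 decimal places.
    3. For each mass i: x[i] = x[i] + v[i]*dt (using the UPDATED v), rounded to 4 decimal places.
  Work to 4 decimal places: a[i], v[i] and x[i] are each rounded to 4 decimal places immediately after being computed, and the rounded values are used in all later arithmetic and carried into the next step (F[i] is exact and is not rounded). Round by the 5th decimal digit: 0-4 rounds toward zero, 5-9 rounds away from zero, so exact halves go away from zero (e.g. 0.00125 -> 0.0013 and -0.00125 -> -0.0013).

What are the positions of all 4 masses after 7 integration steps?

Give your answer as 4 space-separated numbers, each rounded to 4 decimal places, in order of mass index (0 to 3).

Answer: 3.6724 7.8216 11.6542 15.1986

Derivation:
Step 0: x=[5.0000 8.0000 11.0000 15.0000] v=[0.0000 0.0000 0.0000 0.0000]
Step 1: x=[4.9375 8.0000 11.0313 15.0000] v=[-0.2500 0.0000 0.1250 0.0000]
Step 2: x=[4.8164 7.9981 11.0919 15.0020] v=[-0.4844 -0.0078 0.2422 0.0078]
Step 3: x=[4.6442 7.9907 11.1780 15.0096] v=[-0.6890 -0.0298 0.3443 0.0303]
Step 4: x=[4.4311 7.9733 11.2842 15.0277] v=[-0.8524 -0.0696 0.4249 0.0724]
Step 5: x=[4.1894 7.9415 11.4040 15.0618] v=[-0.9669 -0.1274 0.4790 0.1365]
Step 6: x=[3.9322 7.8916 11.5299 15.1173] v=[-1.0289 -0.1998 0.5034 0.2221]
Step 7: x=[3.6724 7.8216 11.6542 15.1986] v=[-1.0391 -0.2801 0.4970 0.3253]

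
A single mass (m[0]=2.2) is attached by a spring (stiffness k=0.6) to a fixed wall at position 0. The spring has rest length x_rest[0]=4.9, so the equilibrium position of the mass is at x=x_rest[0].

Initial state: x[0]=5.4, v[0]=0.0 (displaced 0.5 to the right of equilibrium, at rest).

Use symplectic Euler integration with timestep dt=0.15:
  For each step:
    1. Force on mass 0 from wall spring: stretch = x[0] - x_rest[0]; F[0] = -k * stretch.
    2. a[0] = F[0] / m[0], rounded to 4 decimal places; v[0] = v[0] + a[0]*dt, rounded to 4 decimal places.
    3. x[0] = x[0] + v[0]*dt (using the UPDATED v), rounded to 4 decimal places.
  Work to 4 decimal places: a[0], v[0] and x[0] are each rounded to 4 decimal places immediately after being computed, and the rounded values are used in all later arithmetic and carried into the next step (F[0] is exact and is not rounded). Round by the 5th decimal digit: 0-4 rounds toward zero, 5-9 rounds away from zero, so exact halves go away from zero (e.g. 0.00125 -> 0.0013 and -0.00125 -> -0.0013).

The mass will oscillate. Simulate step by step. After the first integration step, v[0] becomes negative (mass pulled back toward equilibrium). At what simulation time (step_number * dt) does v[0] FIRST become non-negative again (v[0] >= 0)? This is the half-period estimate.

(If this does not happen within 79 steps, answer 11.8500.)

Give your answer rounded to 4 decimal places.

Answer: 6.1500

Derivation:
Step 0: x=[5.4000] v=[0.0000]
Step 1: x=[5.3969] v=[-0.0205]
Step 2: x=[5.3908] v=[-0.0408]
Step 3: x=[5.3817] v=[-0.0609]
Step 4: x=[5.3696] v=[-0.0806]
Step 5: x=[5.3546] v=[-0.0998]
Step 6: x=[5.3368] v=[-0.1184]
Step 7: x=[5.3164] v=[-0.1363]
Step 8: x=[5.2934] v=[-0.1533]
Step 9: x=[5.2680] v=[-0.1694]
Step 10: x=[5.2403] v=[-0.1845]
Step 11: x=[5.2105] v=[-0.1984]
Step 12: x=[5.1788] v=[-0.2111]
Step 13: x=[5.1454] v=[-0.2225]
Step 14: x=[5.1105] v=[-0.2325]
Step 15: x=[5.0743] v=[-0.2411]
Step 16: x=[5.0371] v=[-0.2482]
Step 17: x=[4.9990] v=[-0.2538]
Step 18: x=[4.9603] v=[-0.2579]
Step 19: x=[4.9212] v=[-0.2604]
Step 20: x=[4.8820] v=[-0.2613]
Step 21: x=[4.8429] v=[-0.2606]
Step 22: x=[4.8042] v=[-0.2583]
Step 23: x=[4.7660] v=[-0.2544]
Step 24: x=[4.7287] v=[-0.2489]
Step 25: x=[4.6924] v=[-0.2419]
Step 26: x=[4.6574] v=[-0.2334]
Step 27: x=[4.6239] v=[-0.2235]
Step 28: x=[4.5921] v=[-0.2122]
Step 29: x=[4.5622] v=[-0.1996]
Step 30: x=[4.5343] v=[-0.1858]
Step 31: x=[4.5087] v=[-0.1708]
Step 32: x=[4.4855] v=[-0.1548]
Step 33: x=[4.4648] v=[-0.1379]
Step 34: x=[4.4468] v=[-0.1201]
Step 35: x=[4.4316] v=[-0.1016]
Step 36: x=[4.4192] v=[-0.0824]
Step 37: x=[4.4098] v=[-0.0627]
Step 38: x=[4.4034] v=[-0.0426]
Step 39: x=[4.4001] v=[-0.0223]
Step 40: x=[4.3998] v=[-0.0019]
Step 41: x=[4.4026] v=[0.0186]
First v>=0 after going negative at step 41, time=6.1500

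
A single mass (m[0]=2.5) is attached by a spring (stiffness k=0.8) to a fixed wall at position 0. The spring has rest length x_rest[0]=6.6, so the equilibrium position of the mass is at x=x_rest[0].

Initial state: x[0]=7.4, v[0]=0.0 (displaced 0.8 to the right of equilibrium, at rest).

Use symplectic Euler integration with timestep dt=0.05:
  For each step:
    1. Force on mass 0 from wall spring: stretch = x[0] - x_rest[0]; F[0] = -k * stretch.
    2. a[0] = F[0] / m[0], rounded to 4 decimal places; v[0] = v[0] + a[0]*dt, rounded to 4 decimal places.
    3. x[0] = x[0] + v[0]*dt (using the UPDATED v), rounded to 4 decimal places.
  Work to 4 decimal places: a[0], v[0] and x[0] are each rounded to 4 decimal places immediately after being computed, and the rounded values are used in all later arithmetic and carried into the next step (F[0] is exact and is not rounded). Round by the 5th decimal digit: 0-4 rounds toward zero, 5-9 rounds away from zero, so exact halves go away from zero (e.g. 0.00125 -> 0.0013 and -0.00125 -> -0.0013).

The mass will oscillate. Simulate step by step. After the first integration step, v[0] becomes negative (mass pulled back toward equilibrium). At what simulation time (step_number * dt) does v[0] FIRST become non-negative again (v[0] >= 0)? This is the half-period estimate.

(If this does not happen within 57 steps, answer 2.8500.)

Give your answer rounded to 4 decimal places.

Step 0: x=[7.4000] v=[0.0000]
Step 1: x=[7.3994] v=[-0.0128]
Step 2: x=[7.3981] v=[-0.0256]
Step 3: x=[7.3962] v=[-0.0384]
Step 4: x=[7.3936] v=[-0.0511]
Step 5: x=[7.3904] v=[-0.0638]
Step 6: x=[7.3866] v=[-0.0764]
Step 7: x=[7.3822] v=[-0.0890]
Step 8: x=[7.3771] v=[-0.1015]
Step 9: x=[7.3714] v=[-0.1139]
Step 10: x=[7.3651] v=[-0.1262]
Step 11: x=[7.3582] v=[-0.1384]
Step 12: x=[7.3507] v=[-0.1505]
Step 13: x=[7.3426] v=[-0.1625]
Step 14: x=[7.3339] v=[-0.1744]
Step 15: x=[7.3246] v=[-0.1861]
Step 16: x=[7.3147] v=[-0.1977]
Step 17: x=[7.3042] v=[-0.2091]
Step 18: x=[7.2932] v=[-0.2204]
Step 19: x=[7.2816] v=[-0.2315]
Step 20: x=[7.2695] v=[-0.2424]
Step 21: x=[7.2568] v=[-0.2531]
Step 22: x=[7.2436] v=[-0.2636]
Step 23: x=[7.2299] v=[-0.2739]
Step 24: x=[7.2157] v=[-0.2840]
Step 25: x=[7.2010] v=[-0.2939]
Step 26: x=[7.1858] v=[-0.3035]
Step 27: x=[7.1702] v=[-0.3129]
Step 28: x=[7.1541] v=[-0.3220]
Step 29: x=[7.1376] v=[-0.3309]
Step 30: x=[7.1206] v=[-0.3395]
Step 31: x=[7.1032] v=[-0.3478]
Step 32: x=[7.0854] v=[-0.3559]
Step 33: x=[7.0672] v=[-0.3637]
Step 34: x=[7.0486] v=[-0.3712]
Step 35: x=[7.0297] v=[-0.3784]
Step 36: x=[7.0104] v=[-0.3853]
Step 37: x=[6.9908] v=[-0.3919]
Step 38: x=[6.9709] v=[-0.3982]
Step 39: x=[6.9507] v=[-0.4041]
Step 40: x=[6.9302] v=[-0.4097]
Step 41: x=[6.9095] v=[-0.4150]
Step 42: x=[6.8885] v=[-0.4200]
Step 43: x=[6.8673] v=[-0.4246]
Step 44: x=[6.8459] v=[-0.4289]
Step 45: x=[6.8243] v=[-0.4328]
Step 46: x=[6.8025] v=[-0.4364]
Step 47: x=[6.7805] v=[-0.4396]
Step 48: x=[6.7584] v=[-0.4425]
Step 49: x=[6.7362] v=[-0.4450]
Step 50: x=[6.7138] v=[-0.4472]
Step 51: x=[6.6914] v=[-0.4490]
Step 52: x=[6.6689] v=[-0.4505]
Step 53: x=[6.6463] v=[-0.4516]
Step 54: x=[6.6237] v=[-0.4523]
Step 55: x=[6.6011] v=[-0.4527]
Step 56: x=[6.5785] v=[-0.4527]
Step 57: x=[6.5559] v=[-0.4524]
v[0] did not become non-negative within 57 steps; using fallback time=2.8500

Answer: 2.8500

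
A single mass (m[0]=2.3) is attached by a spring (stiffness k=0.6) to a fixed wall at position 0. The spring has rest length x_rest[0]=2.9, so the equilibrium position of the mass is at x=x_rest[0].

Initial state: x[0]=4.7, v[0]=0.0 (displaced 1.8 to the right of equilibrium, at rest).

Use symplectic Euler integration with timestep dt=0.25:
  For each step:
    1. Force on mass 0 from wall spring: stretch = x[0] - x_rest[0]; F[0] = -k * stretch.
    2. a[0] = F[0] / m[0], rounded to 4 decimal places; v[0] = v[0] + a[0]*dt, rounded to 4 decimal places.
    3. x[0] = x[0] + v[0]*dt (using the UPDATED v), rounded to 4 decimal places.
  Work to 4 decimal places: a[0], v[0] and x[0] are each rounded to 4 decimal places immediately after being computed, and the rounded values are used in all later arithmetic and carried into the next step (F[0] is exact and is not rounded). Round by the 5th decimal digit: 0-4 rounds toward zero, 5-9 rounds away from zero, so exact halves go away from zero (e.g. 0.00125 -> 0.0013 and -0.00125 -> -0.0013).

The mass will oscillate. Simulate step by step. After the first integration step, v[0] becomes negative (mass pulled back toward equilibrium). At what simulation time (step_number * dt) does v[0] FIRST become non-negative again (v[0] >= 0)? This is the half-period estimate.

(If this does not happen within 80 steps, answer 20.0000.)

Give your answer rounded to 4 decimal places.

Step 0: x=[4.7000] v=[0.0000]
Step 1: x=[4.6707] v=[-0.1174]
Step 2: x=[4.6125] v=[-0.2329]
Step 3: x=[4.5264] v=[-0.3446]
Step 4: x=[4.4137] v=[-0.4507]
Step 5: x=[4.2764] v=[-0.5494]
Step 6: x=[4.1166] v=[-0.6392]
Step 7: x=[3.9370] v=[-0.7186]
Step 8: x=[3.7405] v=[-0.7862]
Step 9: x=[3.5303] v=[-0.8410]
Step 10: x=[3.3098] v=[-0.8821]
Step 11: x=[3.0826] v=[-0.9088]
Step 12: x=[2.8524] v=[-0.9207]
Step 13: x=[2.6230] v=[-0.9176]
Step 14: x=[2.3981] v=[-0.8995]
Step 15: x=[2.1814] v=[-0.8668]
Step 16: x=[1.9764] v=[-0.8199]
Step 17: x=[1.7865] v=[-0.7597]
Step 18: x=[1.6147] v=[-0.6871]
Step 19: x=[1.4639] v=[-0.6033]
Step 20: x=[1.3365] v=[-0.5097]
Step 21: x=[1.2346] v=[-0.4077]
Step 22: x=[1.1598] v=[-0.2991]
Step 23: x=[1.1134] v=[-0.1856]
Step 24: x=[1.0961] v=[-0.0691]
Step 25: x=[1.1083] v=[0.0486]
First v>=0 after going negative at step 25, time=6.2500

Answer: 6.2500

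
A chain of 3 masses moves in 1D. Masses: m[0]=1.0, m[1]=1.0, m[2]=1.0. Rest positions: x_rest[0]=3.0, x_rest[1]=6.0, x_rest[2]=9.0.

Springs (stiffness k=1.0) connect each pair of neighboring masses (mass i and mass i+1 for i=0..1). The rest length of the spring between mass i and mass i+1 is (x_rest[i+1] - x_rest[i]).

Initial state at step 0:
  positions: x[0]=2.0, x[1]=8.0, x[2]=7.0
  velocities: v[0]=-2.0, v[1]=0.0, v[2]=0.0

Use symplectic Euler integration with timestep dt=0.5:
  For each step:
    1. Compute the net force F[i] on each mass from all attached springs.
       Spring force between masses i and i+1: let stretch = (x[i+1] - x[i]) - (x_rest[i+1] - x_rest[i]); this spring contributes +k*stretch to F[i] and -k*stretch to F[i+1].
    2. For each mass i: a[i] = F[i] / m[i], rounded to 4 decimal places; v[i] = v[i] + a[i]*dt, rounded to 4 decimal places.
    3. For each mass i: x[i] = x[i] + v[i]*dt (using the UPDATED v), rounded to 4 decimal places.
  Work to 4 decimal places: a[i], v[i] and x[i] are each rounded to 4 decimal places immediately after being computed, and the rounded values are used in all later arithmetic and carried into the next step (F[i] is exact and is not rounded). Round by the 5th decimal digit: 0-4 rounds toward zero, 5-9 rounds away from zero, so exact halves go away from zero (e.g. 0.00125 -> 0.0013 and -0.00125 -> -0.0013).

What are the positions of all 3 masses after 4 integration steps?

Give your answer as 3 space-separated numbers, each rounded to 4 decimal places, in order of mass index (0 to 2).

Answer: 0.9766 2.5195 9.5039

Derivation:
Step 0: x=[2.0000 8.0000 7.0000] v=[-2.0000 0.0000 0.0000]
Step 1: x=[1.7500 6.2500 8.0000] v=[-0.5000 -3.5000 2.0000]
Step 2: x=[1.8750 3.8125 9.3125] v=[0.2500 -4.8750 2.6250]
Step 3: x=[1.7344 2.2656 10.0000] v=[-0.2813 -3.0938 1.3750]
Step 4: x=[0.9766 2.5195 9.5039] v=[-1.5157 0.5078 -0.9922]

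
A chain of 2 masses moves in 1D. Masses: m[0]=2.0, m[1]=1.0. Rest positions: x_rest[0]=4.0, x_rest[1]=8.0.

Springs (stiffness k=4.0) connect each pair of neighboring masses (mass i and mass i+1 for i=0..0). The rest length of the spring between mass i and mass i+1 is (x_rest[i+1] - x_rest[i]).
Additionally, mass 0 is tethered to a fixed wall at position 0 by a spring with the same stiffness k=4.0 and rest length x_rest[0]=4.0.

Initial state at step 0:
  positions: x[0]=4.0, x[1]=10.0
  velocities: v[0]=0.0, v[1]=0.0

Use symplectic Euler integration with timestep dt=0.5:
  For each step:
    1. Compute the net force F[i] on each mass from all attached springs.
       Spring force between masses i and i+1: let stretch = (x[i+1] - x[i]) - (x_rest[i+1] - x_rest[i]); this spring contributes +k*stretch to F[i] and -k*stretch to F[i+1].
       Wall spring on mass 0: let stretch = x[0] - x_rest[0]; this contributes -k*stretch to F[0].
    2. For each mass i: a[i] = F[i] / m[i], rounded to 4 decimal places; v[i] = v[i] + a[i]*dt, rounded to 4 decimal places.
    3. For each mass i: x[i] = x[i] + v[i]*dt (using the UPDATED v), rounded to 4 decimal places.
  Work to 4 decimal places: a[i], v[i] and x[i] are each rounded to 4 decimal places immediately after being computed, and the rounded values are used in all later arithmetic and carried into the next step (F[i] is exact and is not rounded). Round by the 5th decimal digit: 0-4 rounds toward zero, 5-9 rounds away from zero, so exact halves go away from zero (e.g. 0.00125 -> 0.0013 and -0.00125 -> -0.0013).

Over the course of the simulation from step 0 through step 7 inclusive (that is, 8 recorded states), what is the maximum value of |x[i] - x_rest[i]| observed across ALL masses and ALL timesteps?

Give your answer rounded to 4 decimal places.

Answer: 2.2500

Derivation:
Step 0: x=[4.0000 10.0000] v=[0.0000 0.0000]
Step 1: x=[5.0000 8.0000] v=[2.0000 -4.0000]
Step 2: x=[5.0000 7.0000] v=[0.0000 -2.0000]
Step 3: x=[3.5000 8.0000] v=[-3.0000 2.0000]
Step 4: x=[2.5000 8.5000] v=[-2.0000 1.0000]
Step 5: x=[3.2500 7.0000] v=[1.5000 -3.0000]
Step 6: x=[4.2500 5.7500] v=[2.0000 -2.5000]
Step 7: x=[3.8750 7.0000] v=[-0.7500 2.5000]
Max displacement = 2.2500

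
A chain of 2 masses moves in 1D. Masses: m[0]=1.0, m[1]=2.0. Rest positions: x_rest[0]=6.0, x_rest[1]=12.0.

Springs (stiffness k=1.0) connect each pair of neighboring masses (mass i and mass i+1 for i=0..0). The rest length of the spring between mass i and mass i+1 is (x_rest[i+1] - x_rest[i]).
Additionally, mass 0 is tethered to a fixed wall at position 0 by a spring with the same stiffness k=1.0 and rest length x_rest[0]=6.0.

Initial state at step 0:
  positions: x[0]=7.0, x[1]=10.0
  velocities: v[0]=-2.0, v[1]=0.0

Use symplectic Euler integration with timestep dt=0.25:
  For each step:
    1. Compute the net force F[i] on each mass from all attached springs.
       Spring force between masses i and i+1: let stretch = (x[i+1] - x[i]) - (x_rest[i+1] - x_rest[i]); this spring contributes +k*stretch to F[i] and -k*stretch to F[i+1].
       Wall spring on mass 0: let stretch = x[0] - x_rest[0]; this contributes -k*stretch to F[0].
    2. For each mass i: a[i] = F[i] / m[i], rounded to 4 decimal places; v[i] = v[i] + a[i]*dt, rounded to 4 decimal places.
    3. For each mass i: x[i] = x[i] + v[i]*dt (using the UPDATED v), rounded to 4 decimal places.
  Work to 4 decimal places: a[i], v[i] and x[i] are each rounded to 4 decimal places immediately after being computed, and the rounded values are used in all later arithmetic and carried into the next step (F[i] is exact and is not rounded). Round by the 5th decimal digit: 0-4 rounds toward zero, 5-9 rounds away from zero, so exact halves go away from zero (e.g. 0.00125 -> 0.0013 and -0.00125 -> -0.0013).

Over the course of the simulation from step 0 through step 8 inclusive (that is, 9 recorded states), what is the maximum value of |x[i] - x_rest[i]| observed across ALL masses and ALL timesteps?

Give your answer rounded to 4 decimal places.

Answer: 3.3269

Derivation:
Step 0: x=[7.0000 10.0000] v=[-2.0000 0.0000]
Step 1: x=[6.2500 10.0938] v=[-3.0000 0.3750]
Step 2: x=[5.3496 10.2549] v=[-3.6016 0.6445]
Step 3: x=[4.4214 10.4503] v=[-3.7127 0.7814]
Step 4: x=[3.5937 10.6448] v=[-3.3108 0.7778]
Step 5: x=[2.9821 10.8064] v=[-2.4465 0.6464]
Step 6: x=[2.6731 10.9110] v=[-1.2360 0.4184]
Step 7: x=[2.7119 10.9457] v=[0.1552 0.1387]
Step 8: x=[3.0958 10.9106] v=[1.5357 -0.1405]
Max displacement = 3.3269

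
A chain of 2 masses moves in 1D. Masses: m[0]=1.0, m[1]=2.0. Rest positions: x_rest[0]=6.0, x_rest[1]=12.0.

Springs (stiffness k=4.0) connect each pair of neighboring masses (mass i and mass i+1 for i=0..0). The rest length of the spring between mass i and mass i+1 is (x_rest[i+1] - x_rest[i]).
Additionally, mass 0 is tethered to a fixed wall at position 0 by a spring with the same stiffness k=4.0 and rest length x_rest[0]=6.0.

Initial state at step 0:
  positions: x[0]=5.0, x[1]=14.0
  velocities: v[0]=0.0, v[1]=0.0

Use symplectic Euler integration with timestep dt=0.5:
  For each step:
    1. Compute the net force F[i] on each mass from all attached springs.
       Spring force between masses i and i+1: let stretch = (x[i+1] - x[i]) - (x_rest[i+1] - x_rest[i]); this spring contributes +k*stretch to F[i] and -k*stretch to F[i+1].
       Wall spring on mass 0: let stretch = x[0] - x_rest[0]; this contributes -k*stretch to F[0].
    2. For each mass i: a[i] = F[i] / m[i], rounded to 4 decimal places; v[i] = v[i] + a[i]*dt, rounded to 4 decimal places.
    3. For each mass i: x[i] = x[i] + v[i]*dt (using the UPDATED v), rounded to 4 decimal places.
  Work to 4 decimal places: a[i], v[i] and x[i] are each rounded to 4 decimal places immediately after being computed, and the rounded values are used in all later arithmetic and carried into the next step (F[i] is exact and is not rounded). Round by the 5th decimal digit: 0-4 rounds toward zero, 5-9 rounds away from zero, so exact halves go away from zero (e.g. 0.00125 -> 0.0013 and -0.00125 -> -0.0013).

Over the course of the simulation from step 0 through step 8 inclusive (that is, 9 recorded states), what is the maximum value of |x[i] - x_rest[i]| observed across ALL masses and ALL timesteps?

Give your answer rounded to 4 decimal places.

Step 0: x=[5.0000 14.0000] v=[0.0000 0.0000]
Step 1: x=[9.0000 12.5000] v=[8.0000 -3.0000]
Step 2: x=[7.5000 12.2500] v=[-3.0000 -0.5000]
Step 3: x=[3.2500 12.6250] v=[-8.5000 0.7500]
Step 4: x=[5.1250 11.3125] v=[3.7500 -2.6250]
Step 5: x=[8.0625 9.9063] v=[5.8750 -2.8125]
Step 6: x=[4.7813 10.5782] v=[-6.5624 1.3437]
Step 7: x=[2.5157 11.3516] v=[-4.5312 1.5468]
Step 8: x=[6.5703 10.7071] v=[8.1092 -1.2891]
Max displacement = 3.4843

Answer: 3.4843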